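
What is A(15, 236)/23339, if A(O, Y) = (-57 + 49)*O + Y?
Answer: 116/23339 ≈ 0.0049702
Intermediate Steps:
A(O, Y) = Y - 8*O (A(O, Y) = -8*O + Y = Y - 8*O)
A(15, 236)/23339 = (236 - 8*15)/23339 = (236 - 120)*(1/23339) = 116*(1/23339) = 116/23339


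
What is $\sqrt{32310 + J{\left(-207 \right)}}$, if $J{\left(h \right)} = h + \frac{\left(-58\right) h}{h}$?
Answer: $\sqrt{32045} \approx 179.01$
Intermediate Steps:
$J{\left(h \right)} = -58 + h$ ($J{\left(h \right)} = h - 58 = -58 + h$)
$\sqrt{32310 + J{\left(-207 \right)}} = \sqrt{32310 - 265} = \sqrt{32045}$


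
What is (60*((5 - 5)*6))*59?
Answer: 0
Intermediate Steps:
(60*((5 - 5)*6))*59 = (60*(0*6))*59 = (60*0)*59 = 0*59 = 0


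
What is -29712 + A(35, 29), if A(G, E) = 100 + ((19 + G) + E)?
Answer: -29529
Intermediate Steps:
A(G, E) = 119 + E + G (A(G, E) = 100 + (19 + E + G) = 119 + E + G)
-29712 + A(35, 29) = -29712 + (119 + 29 + 35) = -29712 + 183 = -29529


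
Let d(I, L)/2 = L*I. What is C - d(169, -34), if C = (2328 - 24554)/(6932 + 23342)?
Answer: 173943291/15137 ≈ 11491.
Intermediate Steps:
d(I, L) = 2*I*L (d(I, L) = 2*(L*I) = 2*(I*L) = 2*I*L)
C = -11113/15137 (C = -22226/30274 = -22226*1/30274 = -11113/15137 ≈ -0.73416)
C - d(169, -34) = -11113/15137 - 2*169*(-34) = -11113/15137 - 1*(-11492) = -11113/15137 + 11492 = 173943291/15137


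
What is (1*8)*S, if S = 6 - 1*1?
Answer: 40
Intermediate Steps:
S = 5 (S = 6 - 1 = 5)
(1*8)*S = (1*8)*5 = 8*5 = 40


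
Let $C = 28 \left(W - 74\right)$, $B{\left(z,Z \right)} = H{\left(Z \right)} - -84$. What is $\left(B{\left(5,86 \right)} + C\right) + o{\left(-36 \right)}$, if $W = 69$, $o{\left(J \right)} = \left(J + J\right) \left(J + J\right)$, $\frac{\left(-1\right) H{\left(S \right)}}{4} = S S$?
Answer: $-24456$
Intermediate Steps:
$H{\left(S \right)} = - 4 S^{2}$ ($H{\left(S \right)} = - 4 S S = - 4 S^{2}$)
$o{\left(J \right)} = 4 J^{2}$ ($o{\left(J \right)} = 2 J 2 J = 4 J^{2}$)
$B{\left(z,Z \right)} = 84 - 4 Z^{2}$ ($B{\left(z,Z \right)} = - 4 Z^{2} - -84 = - 4 Z^{2} + 84 = 84 - 4 Z^{2}$)
$C = -140$ ($C = 28 \left(69 - 74\right) = 28 \left(-5\right) = -140$)
$\left(B{\left(5,86 \right)} + C\right) + o{\left(-36 \right)} = \left(\left(84 - 4 \cdot 86^{2}\right) - 140\right) + 4 \left(-36\right)^{2} = \left(\left(84 - 29584\right) - 140\right) + 4 \cdot 1296 = \left(\left(84 - 29584\right) - 140\right) + 5184 = \left(-29500 - 140\right) + 5184 = -29640 + 5184 = -24456$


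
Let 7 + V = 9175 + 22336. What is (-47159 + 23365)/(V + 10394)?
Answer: -11897/20949 ≈ -0.56790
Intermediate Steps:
V = 31504 (V = -7 + (9175 + 22336) = -7 + 31511 = 31504)
(-47159 + 23365)/(V + 10394) = (-47159 + 23365)/(31504 + 10394) = -23794/41898 = -23794*1/41898 = -11897/20949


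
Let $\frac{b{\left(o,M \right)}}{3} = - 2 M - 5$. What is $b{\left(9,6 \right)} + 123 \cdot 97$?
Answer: $11880$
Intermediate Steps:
$b{\left(o,M \right)} = -15 - 6 M$ ($b{\left(o,M \right)} = 3 \left(- 2 M - 5\right) = 3 \left(-5 - 2 M\right) = -15 - 6 M$)
$b{\left(9,6 \right)} + 123 \cdot 97 = \left(-15 - 36\right) + 123 \cdot 97 = \left(-15 - 36\right) + 11931 = -51 + 11931 = 11880$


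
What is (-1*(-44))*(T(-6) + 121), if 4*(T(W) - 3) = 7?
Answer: 5533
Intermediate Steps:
T(W) = 19/4 (T(W) = 3 + (1/4)*7 = 3 + 7/4 = 19/4)
(-1*(-44))*(T(-6) + 121) = (-1*(-44))*(19/4 + 121) = 44*(503/4) = 5533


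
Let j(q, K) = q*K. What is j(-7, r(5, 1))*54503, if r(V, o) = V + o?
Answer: -2289126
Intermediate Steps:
j(q, K) = K*q
j(-7, r(5, 1))*54503 = ((5 + 1)*(-7))*54503 = (6*(-7))*54503 = -42*54503 = -2289126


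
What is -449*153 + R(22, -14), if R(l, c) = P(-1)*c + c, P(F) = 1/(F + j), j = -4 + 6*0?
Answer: -343541/5 ≈ -68708.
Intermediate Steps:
j = -4 (j = -4 + 0 = -4)
P(F) = 1/(-4 + F) (P(F) = 1/(F - 4) = 1/(-4 + F))
R(l, c) = 4*c/5 (R(l, c) = c/(-4 - 1) + c = c/(-5) + c = -c/5 + c = 4*c/5)
-449*153 + R(22, -14) = -449*153 + (⅘)*(-14) = -68697 - 56/5 = -343541/5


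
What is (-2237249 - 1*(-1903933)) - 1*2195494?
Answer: -2528810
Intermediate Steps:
(-2237249 - 1*(-1903933)) - 1*2195494 = (-2237249 + 1903933) - 2195494 = -333316 - 2195494 = -2528810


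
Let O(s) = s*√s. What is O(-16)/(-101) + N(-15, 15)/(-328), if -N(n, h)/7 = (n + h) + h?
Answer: 105/328 + 64*I/101 ≈ 0.32012 + 0.63366*I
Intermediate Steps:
N(n, h) = -14*h - 7*n (N(n, h) = -7*((n + h) + h) = -7*((h + n) + h) = -7*(n + 2*h) = -14*h - 7*n)
O(s) = s^(3/2)
O(-16)/(-101) + N(-15, 15)/(-328) = (-16)^(3/2)/(-101) + (-14*15 - 7*(-15))/(-328) = -64*I*(-1/101) + (-210 + 105)*(-1/328) = 64*I/101 - 105*(-1/328) = 64*I/101 + 105/328 = 105/328 + 64*I/101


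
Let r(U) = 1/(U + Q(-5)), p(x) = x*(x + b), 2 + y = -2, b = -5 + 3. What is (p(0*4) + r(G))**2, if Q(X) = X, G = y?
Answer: 1/81 ≈ 0.012346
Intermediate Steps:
b = -2
y = -4 (y = -2 - 2 = -4)
G = -4
p(x) = x*(-2 + x) (p(x) = x*(x - 2) = x*(-2 + x))
r(U) = 1/(-5 + U) (r(U) = 1/(U - 5) = 1/(-5 + U))
(p(0*4) + r(G))**2 = ((0*4)*(-2 + 0*4) + 1/(-5 - 4))**2 = (0*(-2 + 0) + 1/(-9))**2 = (0*(-2) - 1/9)**2 = (0 - 1/9)**2 = (-1/9)**2 = 1/81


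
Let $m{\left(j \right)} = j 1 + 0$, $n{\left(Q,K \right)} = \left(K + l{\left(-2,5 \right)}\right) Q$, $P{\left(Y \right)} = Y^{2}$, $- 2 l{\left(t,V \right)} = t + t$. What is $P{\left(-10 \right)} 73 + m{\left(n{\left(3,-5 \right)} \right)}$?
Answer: $7291$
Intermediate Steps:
$l{\left(t,V \right)} = - t$ ($l{\left(t,V \right)} = - \frac{t + t}{2} = - \frac{2 t}{2} = - t$)
$n{\left(Q,K \right)} = Q \left(2 + K\right)$ ($n{\left(Q,K \right)} = \left(K - -2\right) Q = \left(K + 2\right) Q = \left(2 + K\right) Q = Q \left(2 + K\right)$)
$m{\left(j \right)} = j$ ($m{\left(j \right)} = j + 0 = j$)
$P{\left(-10 \right)} 73 + m{\left(n{\left(3,-5 \right)} \right)} = \left(-10\right)^{2} \cdot 73 + 3 \left(2 - 5\right) = 100 \cdot 73 + 3 \left(-3\right) = 7300 - 9 = 7291$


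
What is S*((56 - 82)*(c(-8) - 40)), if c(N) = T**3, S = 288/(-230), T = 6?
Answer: 658944/115 ≈ 5729.9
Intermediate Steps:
S = -144/115 (S = 288*(-1/230) = -144/115 ≈ -1.2522)
c(N) = 216 (c(N) = 6**3 = 216)
S*((56 - 82)*(c(-8) - 40)) = -144*(56 - 82)*(216 - 40)/115 = -(-3744)*176/115 = -144/115*(-4576) = 658944/115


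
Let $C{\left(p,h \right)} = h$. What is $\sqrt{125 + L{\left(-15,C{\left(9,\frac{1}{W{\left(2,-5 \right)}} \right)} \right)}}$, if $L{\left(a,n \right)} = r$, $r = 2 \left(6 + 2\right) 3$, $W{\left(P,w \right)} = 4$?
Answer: $\sqrt{173} \approx 13.153$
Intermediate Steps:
$r = 48$ ($r = 2 \cdot 8 \cdot 3 = 16 \cdot 3 = 48$)
$L{\left(a,n \right)} = 48$
$\sqrt{125 + L{\left(-15,C{\left(9,\frac{1}{W{\left(2,-5 \right)}} \right)} \right)}} = \sqrt{125 + 48} = \sqrt{173}$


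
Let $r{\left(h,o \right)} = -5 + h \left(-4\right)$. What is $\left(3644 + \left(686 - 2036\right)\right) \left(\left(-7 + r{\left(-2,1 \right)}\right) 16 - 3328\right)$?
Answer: $-7781248$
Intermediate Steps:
$r{\left(h,o \right)} = -5 - 4 h$
$\left(3644 + \left(686 - 2036\right)\right) \left(\left(-7 + r{\left(-2,1 \right)}\right) 16 - 3328\right) = \left(3644 + \left(686 - 2036\right)\right) \left(\left(-7 - -3\right) 16 - 3328\right) = \left(3644 - 1350\right) \left(\left(-7 + \left(-5 + 8\right)\right) 16 - 3328\right) = 2294 \left(\left(-7 + 3\right) 16 - 3328\right) = 2294 \left(\left(-4\right) 16 - 3328\right) = 2294 \left(-64 - 3328\right) = 2294 \left(-3392\right) = -7781248$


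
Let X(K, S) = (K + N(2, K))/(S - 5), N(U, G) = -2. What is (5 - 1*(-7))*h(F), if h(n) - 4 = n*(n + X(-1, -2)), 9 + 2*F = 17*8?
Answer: 341331/7 ≈ 48762.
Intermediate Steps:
X(K, S) = (-2 + K)/(-5 + S) (X(K, S) = (K - 2)/(S - 5) = (-2 + K)/(-5 + S))
F = 127/2 (F = -9/2 + (17*8)/2 = -9/2 + (½)*136 = -9/2 + 68 = 127/2 ≈ 63.500)
h(n) = 4 + n*(3/7 + n) (h(n) = 4 + n*(n + (-2 - 1)/(-5 - 2)) = 4 + n*(n - 3/(-7)) = 4 + n*(n - ⅐*(-3)) = 4 + n*(n + 3/7) = 4 + n*(3/7 + n))
(5 - 1*(-7))*h(F) = (5 - 1*(-7))*(4 + (127/2)² + (3/7)*(127/2)) = (5 + 7)*(4 + 16129/4 + 381/14) = 12*(113777/28) = 341331/7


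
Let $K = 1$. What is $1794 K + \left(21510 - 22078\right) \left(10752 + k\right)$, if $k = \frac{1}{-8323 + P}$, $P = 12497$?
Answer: $- \frac{12741849038}{2087} \approx -6.1053 \cdot 10^{6}$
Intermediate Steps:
$k = \frac{1}{4174}$ ($k = \frac{1}{-8323 + 12497} = \frac{1}{4174} \approx 0.00023958$)
$1794 K + \left(21510 - 22078\right) \left(10752 + k\right) = 1794 \cdot 1 + \left(21510 - 22078\right) \left(10752 + \frac{1}{4174}\right) = 1794 - \frac{12745593116}{2087} = - \frac{12741849038}{2087}$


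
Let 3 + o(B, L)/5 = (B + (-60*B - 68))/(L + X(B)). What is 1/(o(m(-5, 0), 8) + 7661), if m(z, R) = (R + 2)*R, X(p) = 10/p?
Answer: 0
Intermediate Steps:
m(z, R) = R*(2 + R) (m(z, R) = (2 + R)*R = R*(2 + R))
o(B, L) = -15 + 5*(-68 - 59*B)/(L + 10/B) (o(B, L) = -15 + 5*((B + (-60*B - 68))/(L + 10/B)) = -15 + 5*((B + (-68 - 60*B))/(L + 10/B)) = -15 + 5*((-68 - 59*B)/(L + 10/B)) = -15 + 5*(-68 - 59*B)/(L + 10/B))
1/(o(m(-5, 0), 8) + 7661) = 1/(5*(-30 - 0*(2 + 0)*(68 + 3*8 + 59*(0*(2 + 0))))/(10 + (0*(2 + 0))*8) + 7661) = 1/(5*(-30 - 0*2*(68 + 24 + 59*(0*2)))/(10 + (0*2)*8) + 7661) = 1/(5*(-30 - 1*0*(68 + 24 + 59*0))/(10 + 0*8) + 7661) = 1/(5*(-30 - 1*0*(68 + 24 + 0))/(10 + 0) + 7661) = 1/(5*(-30 - 1*0*92)/10 + 7661) = 1/(5*(⅒)*(-30 + 0) + 7661) = 1/(5*(⅒)*(-30) + 7661) = 1/(-15 + 7661) = 1/7646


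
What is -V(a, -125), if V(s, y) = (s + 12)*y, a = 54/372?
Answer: 94125/62 ≈ 1518.1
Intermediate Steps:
a = 9/62 (a = 54*(1/372) = 9/62 ≈ 0.14516)
V(s, y) = y*(12 + s) (V(s, y) = (12 + s)*y = y*(12 + s))
-V(a, -125) = -(-125)*(12 + 9/62) = -(-125)*753/62 = -1*(-94125/62) = 94125/62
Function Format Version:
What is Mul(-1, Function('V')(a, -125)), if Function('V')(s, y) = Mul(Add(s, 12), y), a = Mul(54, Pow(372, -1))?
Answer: Rational(94125, 62) ≈ 1518.1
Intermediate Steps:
a = Rational(9, 62) (a = Mul(54, Rational(1, 372)) = Rational(9, 62) ≈ 0.14516)
Function('V')(s, y) = Mul(y, Add(12, s)) (Function('V')(s, y) = Mul(Add(12, s), y) = Mul(y, Add(12, s)))
Mul(-1, Function('V')(a, -125)) = Mul(-1, Mul(-125, Add(12, Rational(9, 62)))) = Mul(-1, Mul(-125, Rational(753, 62))) = Mul(-1, Rational(-94125, 62)) = Rational(94125, 62)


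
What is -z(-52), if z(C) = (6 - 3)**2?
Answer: -9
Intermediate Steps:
z(C) = 9 (z(C) = 3**2 = 9)
-z(-52) = -1*9 = -9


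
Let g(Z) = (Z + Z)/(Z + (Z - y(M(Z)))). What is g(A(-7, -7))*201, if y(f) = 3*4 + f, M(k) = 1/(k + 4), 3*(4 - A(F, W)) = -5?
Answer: -2958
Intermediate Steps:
A(F, W) = 17/3 (A(F, W) = 4 - ⅓*(-5) = 4 + 5/3 = 17/3)
M(k) = 1/(4 + k)
y(f) = 12 + f
g(Z) = 2*Z/(-12 - 1/(4 + Z) + 2*Z) (g(Z) = (Z + Z)/(Z + (Z - (12 + 1/(4 + Z)))) = (2*Z)/(Z + (Z + (-12 - 1/(4 + Z)))) = (2*Z)/(Z + (-12 + Z - 1/(4 + Z))) = (2*Z)/(-12 - 1/(4 + Z) + 2*Z) = 2*Z/(-12 - 1/(4 + Z) + 2*Z))
g(A(-7, -7))*201 = (2*(17/3)*(4 + 17/3)/(-49 - 4*17/3 + 2*(17/3)²))*201 = (2*(17/3)*(29/3)/(-49 - 68/3 + 2*(289/9)))*201 = (2*(17/3)*(29/3)/(-49 - 68/3 + 578/9))*201 = (2*(17/3)*(29/3)/(-67/9))*201 = (2*(17/3)*(-9/67)*(29/3))*201 = -986/67*201 = -2958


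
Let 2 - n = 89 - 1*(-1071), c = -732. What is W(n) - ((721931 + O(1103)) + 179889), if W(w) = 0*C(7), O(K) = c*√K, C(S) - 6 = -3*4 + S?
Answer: -901820 + 732*√1103 ≈ -8.7751e+5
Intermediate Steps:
C(S) = -6 + S (C(S) = 6 + (-3*4 + S) = 6 + (-12 + S) = -6 + S)
n = -1158 (n = 2 - (89 - 1*(-1071)) = 2 - (89 + 1071) = 2 - 1*1160 = 2 - 1160 = -1158)
O(K) = -732*√K
W(w) = 0 (W(w) = 0*(-6 + 7) = 0*1 = 0)
W(n) - ((721931 + O(1103)) + 179889) = 0 - ((721931 - 732*√1103) + 179889) = 0 - (901820 - 732*√1103) = 0 + (-901820 + 732*√1103) = -901820 + 732*√1103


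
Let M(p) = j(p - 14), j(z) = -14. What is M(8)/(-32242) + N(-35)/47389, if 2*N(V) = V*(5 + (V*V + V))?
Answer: -96228197/218273734 ≈ -0.44086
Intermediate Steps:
N(V) = V*(5 + V + V**2)/2 (N(V) = (V*(5 + (V*V + V)))/2 = (V*(5 + (V**2 + V)))/2 = (V*(5 + (V + V**2)))/2 = (V*(5 + V + V**2))/2 = V*(5 + V + V**2)/2)
M(p) = -14
M(8)/(-32242) + N(-35)/47389 = -14/(-32242) + ((1/2)*(-35)*(5 - 35 + (-35)**2))/47389 = -14*(-1/32242) + ((1/2)*(-35)*(5 - 35 + 1225))*(1/47389) = 1/2303 + ((1/2)*(-35)*1195)*(1/47389) = 1/2303 - 41825/2*1/47389 = 1/2303 - 41825/94778 = -96228197/218273734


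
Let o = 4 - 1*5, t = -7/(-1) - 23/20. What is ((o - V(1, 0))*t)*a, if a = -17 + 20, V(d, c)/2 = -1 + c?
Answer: 351/20 ≈ 17.550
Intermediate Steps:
t = 117/20 (t = -7*(-1) - 23*1/20 = 7 - 23/20 = 117/20 ≈ 5.8500)
V(d, c) = -2 + 2*c (V(d, c) = 2*(-1 + c) = -2 + 2*c)
a = 3
o = -1 (o = 4 - 5 = -1)
((o - V(1, 0))*t)*a = ((-1 - (-2 + 2*0))*(117/20))*3 = ((-1 - (-2 + 0))*(117/20))*3 = ((-1 - 1*(-2))*(117/20))*3 = ((-1 + 2)*(117/20))*3 = (1*(117/20))*3 = (117/20)*3 = 351/20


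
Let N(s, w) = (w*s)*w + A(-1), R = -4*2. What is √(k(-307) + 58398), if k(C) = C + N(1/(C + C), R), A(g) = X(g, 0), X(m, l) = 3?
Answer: √5475291582/307 ≈ 241.03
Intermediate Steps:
R = -8
A(g) = 3
N(s, w) = 3 + s*w² (N(s, w) = (w*s)*w + 3 = (s*w)*w + 3 = s*w² + 3 = 3 + s*w²)
k(C) = 3 + C + 32/C (k(C) = C + (3 + (-8)²/(C + C)) = C + (3 + 64/(2*C)) = C + (3 + (1/(2*C))*64) = C + (3 + 32/C) = 3 + C + 32/C)
√(k(-307) + 58398) = √((3 - 307 + 32/(-307)) + 58398) = √((3 - 307 + 32*(-1/307)) + 58398) = √((3 - 307 - 32/307) + 58398) = √(-93360/307 + 58398) = √(17834826/307) = √5475291582/307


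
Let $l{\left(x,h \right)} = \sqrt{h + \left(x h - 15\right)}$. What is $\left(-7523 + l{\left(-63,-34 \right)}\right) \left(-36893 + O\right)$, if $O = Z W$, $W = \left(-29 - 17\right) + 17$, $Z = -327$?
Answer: $206205430 - 27410 \sqrt{2093} \approx 2.0495 \cdot 10^{8}$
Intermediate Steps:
$W = -29$ ($W = \left(-29 - 17\right) + 17 = -46 + 17 = -29$)
$l{\left(x,h \right)} = \sqrt{-15 + h + h x}$ ($l{\left(x,h \right)} = \sqrt{h + \left(h x - 15\right)} = \sqrt{h + \left(-15 + h x\right)} = \sqrt{-15 + h + h x}$)
$O = 9483$ ($O = \left(-327\right) \left(-29\right) = 9483$)
$\left(-7523 + l{\left(-63,-34 \right)}\right) \left(-36893 + O\right) = \left(-7523 + \sqrt{-15 - 34 - -2142}\right) \left(-36893 + 9483\right) = \left(-7523 + \sqrt{-15 - 34 + 2142}\right) \left(-27410\right) = \left(-7523 + \sqrt{2093}\right) \left(-27410\right) = 206205430 - 27410 \sqrt{2093}$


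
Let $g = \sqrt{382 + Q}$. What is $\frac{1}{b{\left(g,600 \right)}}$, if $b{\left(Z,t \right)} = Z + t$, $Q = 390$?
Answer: $\frac{150}{89807} - \frac{\sqrt{193}}{179614} \approx 0.0015929$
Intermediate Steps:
$g = 2 \sqrt{193}$ ($g = \sqrt{382 + 390} = \sqrt{772} = 2 \sqrt{193} \approx 27.785$)
$\frac{1}{b{\left(g,600 \right)}} = \frac{1}{2 \sqrt{193} + 600} = \frac{1}{600 + 2 \sqrt{193}}$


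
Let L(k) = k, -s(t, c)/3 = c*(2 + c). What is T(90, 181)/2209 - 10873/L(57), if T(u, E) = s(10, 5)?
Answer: -24024442/125913 ≈ -190.80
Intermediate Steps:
s(t, c) = -3*c*(2 + c)
T(u, E) = -105 (T(u, E) = -3*5*(2 + 5) = -3*5*7 = -105)
T(90, 181)/2209 - 10873/L(57) = -105/2209 - 10873/57 = -24024442/125913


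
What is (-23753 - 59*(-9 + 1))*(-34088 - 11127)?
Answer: 1052650415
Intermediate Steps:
(-23753 - 59*(-9 + 1))*(-34088 - 11127) = (-23753 - 59*(-8))*(-45215) = (-23753 + 472)*(-45215) = -23281*(-45215) = 1052650415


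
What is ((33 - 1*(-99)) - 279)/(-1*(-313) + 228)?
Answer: -147/541 ≈ -0.27172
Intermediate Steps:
((33 - 1*(-99)) - 279)/(-1*(-313) + 228) = ((33 + 99) - 279)/(313 + 228) = (132 - 279)/541 = -147*1/541 = -147/541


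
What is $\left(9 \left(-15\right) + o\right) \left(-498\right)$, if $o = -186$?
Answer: $159858$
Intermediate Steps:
$\left(9 \left(-15\right) + o\right) \left(-498\right) = \left(9 \left(-15\right) - 186\right) \left(-498\right) = \left(-135 - 186\right) \left(-498\right) = \left(-321\right) \left(-498\right) = 159858$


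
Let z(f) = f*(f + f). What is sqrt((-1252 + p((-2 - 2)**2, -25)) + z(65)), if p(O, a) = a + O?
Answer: sqrt(7189) ≈ 84.788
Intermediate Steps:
p(O, a) = O + a
z(f) = 2*f**2 (z(f) = f*(2*f) = 2*f**2)
sqrt((-1252 + p((-2 - 2)**2, -25)) + z(65)) = sqrt((-1252 + ((-2 - 2)**2 - 25)) + 2*65**2) = sqrt((-1252 + ((-4)**2 - 25)) + 2*4225) = sqrt((-1252 + (16 - 25)) + 8450) = sqrt((-1252 - 9) + 8450) = sqrt(-1261 + 8450) = sqrt(7189)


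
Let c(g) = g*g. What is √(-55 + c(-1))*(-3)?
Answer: -9*I*√6 ≈ -22.045*I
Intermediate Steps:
c(g) = g²
√(-55 + c(-1))*(-3) = √(-55 + (-1)²)*(-3) = √(-55 + 1)*(-3) = √(-54)*(-3) = (3*I*√6)*(-3) = -9*I*√6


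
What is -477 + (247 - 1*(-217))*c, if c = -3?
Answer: -1869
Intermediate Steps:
-477 + (247 - 1*(-217))*c = -477 + (247 - 1*(-217))*(-3) = -477 + (247 + 217)*(-3) = -477 + 464*(-3) = -477 - 1392 = -1869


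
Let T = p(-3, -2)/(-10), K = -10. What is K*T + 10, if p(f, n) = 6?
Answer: 16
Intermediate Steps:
T = -3/5 (T = 6/(-10) = 6*(-1/10) = -3/5 ≈ -0.60000)
K*T + 10 = -10*(-3/5) + 10 = 6 + 10 = 16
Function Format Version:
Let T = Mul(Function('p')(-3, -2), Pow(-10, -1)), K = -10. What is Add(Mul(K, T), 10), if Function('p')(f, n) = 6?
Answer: 16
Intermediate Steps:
T = Rational(-3, 5) (T = Mul(6, Pow(-10, -1)) = Mul(6, Rational(-1, 10)) = Rational(-3, 5) ≈ -0.60000)
Add(Mul(K, T), 10) = Add(Mul(-10, Rational(-3, 5)), 10) = Add(6, 10) = 16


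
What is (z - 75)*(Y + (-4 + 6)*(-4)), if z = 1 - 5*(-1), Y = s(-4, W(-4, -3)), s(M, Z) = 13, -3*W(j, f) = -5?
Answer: -345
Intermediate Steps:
W(j, f) = 5/3 (W(j, f) = -⅓*(-5) = 5/3)
Y = 13
z = 6 (z = 1 + 5 = 6)
(z - 75)*(Y + (-4 + 6)*(-4)) = (6 - 75)*(13 + (-4 + 6)*(-4)) = -69*(13 + 2*(-4)) = -69*(13 - 8) = -69*5 = -345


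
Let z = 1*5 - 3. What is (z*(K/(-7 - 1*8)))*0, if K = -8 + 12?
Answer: 0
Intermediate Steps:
K = 4
z = 2 (z = 5 - 3 = 2)
(z*(K/(-7 - 1*8)))*0 = (2*(4/(-7 - 1*8)))*0 = (2*(4/(-7 - 8)))*0 = (2*(4/(-15)))*0 = (2*(4*(-1/15)))*0 = (2*(-4/15))*0 = -8/15*0 = 0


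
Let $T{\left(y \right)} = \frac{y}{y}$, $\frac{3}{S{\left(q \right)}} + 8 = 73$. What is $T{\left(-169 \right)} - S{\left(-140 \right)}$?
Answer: $\frac{62}{65} \approx 0.95385$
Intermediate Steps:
$S{\left(q \right)} = \frac{3}{65}$ ($S{\left(q \right)} = \frac{3}{-8 + 73} = \frac{3}{65}$)
$T{\left(y \right)} = 1$
$T{\left(-169 \right)} - S{\left(-140 \right)} = 1 - \frac{3}{65} = \frac{62}{65}$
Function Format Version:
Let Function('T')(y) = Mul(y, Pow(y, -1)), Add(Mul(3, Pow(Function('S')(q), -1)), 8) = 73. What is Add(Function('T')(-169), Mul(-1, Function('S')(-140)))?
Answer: Rational(62, 65) ≈ 0.95385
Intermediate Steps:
Function('S')(q) = Rational(3, 65) (Function('S')(q) = Mul(3, Pow(Add(-8, 73), -1)) = Mul(3, Pow(65, -1)) = Mul(3, Rational(1, 65)) = Rational(3, 65))
Function('T')(y) = 1
Add(Function('T')(-169), Mul(-1, Function('S')(-140))) = Add(1, Mul(-1, Rational(3, 65))) = Add(1, Rational(-3, 65)) = Rational(62, 65)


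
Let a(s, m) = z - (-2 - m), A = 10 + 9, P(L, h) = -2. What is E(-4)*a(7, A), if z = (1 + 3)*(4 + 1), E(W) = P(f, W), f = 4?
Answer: -82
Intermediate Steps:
E(W) = -2
z = 20 (z = 4*5 = 20)
A = 19
a(s, m) = 22 + m (a(s, m) = 20 - (-2 - m) = 20 + (2 + m) = 22 + m)
E(-4)*a(7, A) = -2*(22 + 19) = -2*41 = -82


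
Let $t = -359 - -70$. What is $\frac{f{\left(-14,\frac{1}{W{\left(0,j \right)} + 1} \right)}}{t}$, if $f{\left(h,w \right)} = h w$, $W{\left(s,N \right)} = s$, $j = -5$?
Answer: $\frac{14}{289} \approx 0.048443$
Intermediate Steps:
$t = -289$ ($t = -359 + 70 = -289$)
$\frac{f{\left(-14,\frac{1}{W{\left(0,j \right)} + 1} \right)}}{t} = \frac{\left(-14\right) \frac{1}{0 + 1}}{-289} = - \frac{14}{1} \left(- \frac{1}{289}\right) = \left(-14\right) 1 \left(- \frac{1}{289}\right) = \left(-14\right) \left(- \frac{1}{289}\right) = \frac{14}{289}$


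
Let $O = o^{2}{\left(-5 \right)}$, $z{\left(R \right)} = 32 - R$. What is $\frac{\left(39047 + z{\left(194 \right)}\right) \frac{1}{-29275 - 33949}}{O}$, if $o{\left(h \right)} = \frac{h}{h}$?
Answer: $- \frac{5555}{9032} \approx -0.61504$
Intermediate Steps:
$o{\left(h \right)} = 1$
$O = 1$ ($O = 1^{2} = 1$)
$\frac{\left(39047 + z{\left(194 \right)}\right) \frac{1}{-29275 - 33949}}{O} = \frac{\left(39047 + \left(32 - 194\right)\right) \frac{1}{-29275 - 33949}}{1} = \frac{39047 + \left(32 - 194\right)}{-63224} \cdot 1 = \left(39047 - 162\right) \left(- \frac{1}{63224}\right) 1 = 38885 \left(- \frac{1}{63224}\right) 1 = \left(- \frac{5555}{9032}\right) 1 = - \frac{5555}{9032}$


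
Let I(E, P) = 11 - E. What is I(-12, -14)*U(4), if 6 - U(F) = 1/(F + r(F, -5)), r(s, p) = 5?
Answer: 1219/9 ≈ 135.44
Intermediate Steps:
U(F) = 6 - 1/(5 + F) (U(F) = 6 - 1/(F + 5) = 6 - 1/(5 + F))
I(-12, -14)*U(4) = (11 - 1*(-12))*((29 + 6*4)/(5 + 4)) = (11 + 12)*((29 + 24)/9) = 23*((⅑)*53) = 23*(53/9) = 1219/9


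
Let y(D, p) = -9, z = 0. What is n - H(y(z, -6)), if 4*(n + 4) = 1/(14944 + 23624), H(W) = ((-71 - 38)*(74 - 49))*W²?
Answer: 34051070113/154272 ≈ 2.2072e+5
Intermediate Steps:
H(W) = -2725*W² (H(W) = (-109*25)*W² = -2725*W²)
n = -617087/154272 (n = -4 + 1/(4*(14944 + 23624)) = -4 + (¼)/38568 = -4 + (¼)*(1/38568) = -4 + 1/154272 = -617087/154272 ≈ -4.0000)
n - H(y(z, -6)) = -617087/154272 - (-2725)*(-9)² = -617087/154272 - (-2725)*81 = -617087/154272 - 1*(-220725) = -617087/154272 + 220725 = 34051070113/154272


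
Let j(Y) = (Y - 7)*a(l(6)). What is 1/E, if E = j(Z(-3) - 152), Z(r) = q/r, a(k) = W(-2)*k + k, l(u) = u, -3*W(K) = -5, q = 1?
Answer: -3/7648 ≈ -0.00039226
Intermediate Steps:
W(K) = 5/3 (W(K) = -⅓*(-5) = 5/3)
a(k) = 8*k/3 (a(k) = 5*k/3 + k = 8*k/3)
Z(r) = 1/r
j(Y) = -112 + 16*Y (j(Y) = (Y - 7)*((8/3)*6) = (-7 + Y)*16 = -112 + 16*Y)
E = -7648/3 (E = -112 + 16*(1/(-3) - 152) = -112 + 16*(-⅓ - 152) = -112 + 16*(-457/3) = -112 - 7312/3 = -7648/3 ≈ -2549.3)
1/E = 1/(-7648/3) = -3/7648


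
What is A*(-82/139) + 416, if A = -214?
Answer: 75372/139 ≈ 542.24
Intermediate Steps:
A*(-82/139) + 416 = -(-17548)/139 + 416 = -214*(-82/139) + 416 = 17548/139 + 416 = 75372/139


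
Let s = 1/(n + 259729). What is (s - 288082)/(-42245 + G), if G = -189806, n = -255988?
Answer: 1077714761/868102791 ≈ 1.2415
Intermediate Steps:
s = 1/3741 (s = 1/(-255988 + 259729) = 1/3741 ≈ 0.00026731)
(s - 288082)/(-42245 + G) = (1/3741 - 288082)/(-42245 - 189806) = -1077714761/3741/(-232051) = -1077714761/3741*(-1/232051) = 1077714761/868102791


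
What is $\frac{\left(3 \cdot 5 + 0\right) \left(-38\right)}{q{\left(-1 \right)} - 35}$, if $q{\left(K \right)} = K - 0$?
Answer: $\frac{95}{6} \approx 15.833$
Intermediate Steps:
$q{\left(K \right)} = K$ ($q{\left(K \right)} = K + 0 = K$)
$\frac{\left(3 \cdot 5 + 0\right) \left(-38\right)}{q{\left(-1 \right)} - 35} = \frac{\left(3 \cdot 5 + 0\right) \left(-38\right)}{-1 - 35} = \frac{\left(15 + 0\right) \left(-38\right)}{-36} = 15 \left(-38\right) \left(- \frac{1}{36}\right) = \left(-570\right) \left(- \frac{1}{36}\right) = \frac{95}{6}$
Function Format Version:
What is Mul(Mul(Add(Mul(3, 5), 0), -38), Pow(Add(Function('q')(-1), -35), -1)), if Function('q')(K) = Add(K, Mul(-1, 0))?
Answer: Rational(95, 6) ≈ 15.833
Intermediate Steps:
Function('q')(K) = K (Function('q')(K) = Add(K, 0) = K)
Mul(Mul(Add(Mul(3, 5), 0), -38), Pow(Add(Function('q')(-1), -35), -1)) = Mul(Mul(Add(Mul(3, 5), 0), -38), Pow(Add(-1, -35), -1)) = Mul(Mul(Add(15, 0), -38), Pow(-36, -1)) = Mul(Mul(15, -38), Rational(-1, 36)) = Mul(-570, Rational(-1, 36)) = Rational(95, 6)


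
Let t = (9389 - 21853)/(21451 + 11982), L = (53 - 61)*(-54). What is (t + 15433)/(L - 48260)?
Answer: -515959025/1599033524 ≈ -0.32267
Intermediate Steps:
L = 432 (L = -8*(-54) = 432)
t = -12464/33433 ≈ -0.37281
(t + 15433)/(L - 48260) = (-12464/33433 + 15433)/(432 - 48260) = (515959025/33433)/(-47828) = (515959025/33433)*(-1/47828) = -515959025/1599033524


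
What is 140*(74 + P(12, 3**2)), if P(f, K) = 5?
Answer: 11060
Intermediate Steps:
140*(74 + P(12, 3**2)) = 140*(74 + 5) = 140*79 = 11060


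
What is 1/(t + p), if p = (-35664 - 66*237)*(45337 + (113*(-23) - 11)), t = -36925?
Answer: -1/2192188387 ≈ -4.5617e-10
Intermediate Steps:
p = -2192151462 (p = (-35664 - 15642)*(45337 + (-2599 - 11)) = -51306*(45337 - 2610) = -51306*42727 = -2192151462)
1/(t + p) = 1/(-36925 - 2192151462) = 1/(-2192188387) = -1/2192188387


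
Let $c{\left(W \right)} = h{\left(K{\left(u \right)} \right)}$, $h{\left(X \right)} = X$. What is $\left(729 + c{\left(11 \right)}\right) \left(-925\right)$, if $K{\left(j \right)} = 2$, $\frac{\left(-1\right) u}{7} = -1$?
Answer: $-676175$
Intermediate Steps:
$u = 7$ ($u = \left(-7\right) \left(-1\right) = 7$)
$c{\left(W \right)} = 2$
$\left(729 + c{\left(11 \right)}\right) \left(-925\right) = \left(729 + 2\right) \left(-925\right) = 731 \left(-925\right) = -676175$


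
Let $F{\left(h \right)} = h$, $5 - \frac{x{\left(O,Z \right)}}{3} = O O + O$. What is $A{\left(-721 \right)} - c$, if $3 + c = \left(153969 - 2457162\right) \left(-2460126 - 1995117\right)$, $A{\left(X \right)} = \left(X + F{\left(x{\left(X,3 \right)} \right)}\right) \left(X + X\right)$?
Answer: $-10259037759724$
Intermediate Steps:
$x{\left(O,Z \right)} = 15 - 3 O - 3 O^{2}$ ($x{\left(O,Z \right)} = 15 - 3 \left(O O + O\right) = 15 - 3 \left(O^{2} + O\right) = 15 - 3 \left(O + O^{2}\right) = 15 - \left(3 O + 3 O^{2}\right) = 15 - 3 O - 3 O^{2}$)
$A{\left(X \right)} = 2 X \left(15 - 3 X^{2} - 2 X\right)$ ($A{\left(X \right)} = \left(X - \left(-15 + 3 X + 3 X^{2}\right)\right) \left(X + X\right) = \left(15 - 3 X^{2} - 2 X\right) 2 X = 2 X \left(15 - 3 X^{2} - 2 X\right)$)
$c = 10261284490896$ ($c = -3 + \left(153969 - 2457162\right) \left(-2460126 - 1995117\right) = -3 - -10261284490899 = -3 + 10261284490899 = 10261284490896$)
$A{\left(-721 \right)} - c = 2 \left(-721\right) \left(15 - 3 \left(-721\right)^{2} - -1442\right) - 10261284490896 = 2 \left(-721\right) \left(15 - 1559523 + 1442\right) - 10261284490896 = 2 \left(-721\right) \left(-1558066\right) - 10261284490896 = 2246731172 - 10261284490896 = -10259037759724$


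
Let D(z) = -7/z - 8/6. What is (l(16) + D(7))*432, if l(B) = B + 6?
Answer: 8496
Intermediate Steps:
D(z) = -4/3 - 7/z (D(z) = -7/z - 8*⅙ = -7/z - 4/3 = -4/3 - 7/z)
l(B) = 6 + B
(l(16) + D(7))*432 = ((6 + 16) + (-4/3 - 7/7))*432 = (22 + (-4/3 - 7*⅐))*432 = (22 + (-4/3 - 1))*432 = (22 - 7/3)*432 = (59/3)*432 = 8496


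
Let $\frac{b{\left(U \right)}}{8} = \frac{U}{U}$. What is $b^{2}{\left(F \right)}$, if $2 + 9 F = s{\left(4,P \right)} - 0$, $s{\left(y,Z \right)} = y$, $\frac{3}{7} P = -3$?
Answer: $64$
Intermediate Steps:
$P = -7$ ($P = \frac{7}{3} \left(-3\right) = -7$)
$F = \frac{2}{9}$ ($F = - \frac{2}{9} + \frac{4 - 0}{9} = - \frac{2}{9} + \frac{4 + 0}{9} = - \frac{2}{9} + \frac{1}{9} \cdot 4 = - \frac{2}{9} + \frac{4}{9} = \frac{2}{9} \approx 0.22222$)
$b{\left(U \right)} = 8$ ($b{\left(U \right)} = 8 \frac{U}{U} = 8 \cdot 1 = 8$)
$b^{2}{\left(F \right)} = 8^{2} = 64$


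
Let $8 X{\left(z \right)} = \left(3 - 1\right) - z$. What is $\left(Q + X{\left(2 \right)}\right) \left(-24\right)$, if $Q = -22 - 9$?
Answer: $744$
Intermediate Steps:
$Q = -31$
$X{\left(z \right)} = \frac{1}{4} - \frac{z}{8}$ ($X{\left(z \right)} = \frac{\left(3 - 1\right) - z}{8} = \frac{2 - z}{8} = \frac{1}{4} - \frac{z}{8}$)
$\left(Q + X{\left(2 \right)}\right) \left(-24\right) = \left(-31 + \left(\frac{1}{4} - \frac{1}{4}\right)\right) \left(-24\right) = \left(-31 + 0\right) \left(-24\right) = \left(-31\right) \left(-24\right) = 744$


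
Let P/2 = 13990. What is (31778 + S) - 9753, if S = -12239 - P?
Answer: -18194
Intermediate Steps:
P = 27980 (P = 2*13990 = 27980)
S = -40219 (S = -12239 - 1*27980 = -12239 - 27980 = -40219)
(31778 + S) - 9753 = (31778 - 40219) - 9753 = -8441 - 9753 = -18194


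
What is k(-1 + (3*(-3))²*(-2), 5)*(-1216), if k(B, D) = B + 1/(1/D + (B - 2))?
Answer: 20416184/103 ≈ 1.9822e+5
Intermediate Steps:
k(B, D) = B + 1/(-2 + B + 1/D) (k(B, D) = B + 1/(1/D + (-2 + B)) = B + 1/(-2 + B + 1/D))
k(-1 + (3*(-3))²*(-2), 5)*(-1216) = (((-1 + (3*(-3))²*(-2)) + 5 + 5*(-1 + (3*(-3))²*(-2))² - 2*(-1 + (3*(-3))²*(-2))*5)/(1 - 2*5 + (-1 + (3*(-3))²*(-2))*5))*(-1216) = (((-1 + (-9)²*(-2)) + 5 + 5*(-1 + (-9)²*(-2))² - 2*(-1 + (-9)²*(-2))*5)/(1 - 10 + (-1 + (-9)²*(-2))*5))*(-1216) = (((-1 + 81*(-2)) + 5 + 5*(-1 + 81*(-2))² - 2*(-1 + 81*(-2))*5)/(1 - 10 + (-1 + 81*(-2))*5))*(-1216) = (((-1 - 162) + 5 + 5*(-1 - 162)² - 2*(-1 - 162)*5)/(1 - 10 + (-1 - 162)*5))*(-1216) = ((-163 + 5 + 5*(-163)² - 2*(-163)*5)/(1 - 10 - 163*5))*(-1216) = ((-163 + 5 + 5*26569 + 1630)/(1 - 10 - 815))*(-1216) = ((-163 + 5 + 132845 + 1630)/(-824))*(-1216) = -1/824*134317*(-1216) = -134317/824*(-1216) = 20416184/103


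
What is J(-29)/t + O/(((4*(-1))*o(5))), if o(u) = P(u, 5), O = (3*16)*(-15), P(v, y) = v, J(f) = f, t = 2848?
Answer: 102499/2848 ≈ 35.990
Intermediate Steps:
O = -720 (O = 48*(-15) = -720)
o(u) = u
J(-29)/t + O/(((4*(-1))*o(5))) = -29/2848 - 720/((4*(-1))*5) = -29*1/2848 - 720/((-4*5)) = -29/2848 - 720/(-20) = -29/2848 - 720*(-1/20) = -29/2848 + 36 = 102499/2848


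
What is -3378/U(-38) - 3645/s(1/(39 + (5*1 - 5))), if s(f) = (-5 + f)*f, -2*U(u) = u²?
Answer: 2001727911/70034 ≈ 28582.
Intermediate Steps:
U(u) = -u²/2
s(f) = f*(-5 + f)
-3378/U(-38) - 3645/s(1/(39 + (5*1 - 5))) = -3378/((-½*(-38)²)) - 3645*(39 + (5*1 - 5))/(-5 + 1/(39 + (5*1 - 5))) = -3378/((-½*1444)) - 3645*(39 + (5 - 5))/(-5 + 1/(39 + (5 - 5))) = -3378/(-722) - 3645*(39 + 0)/(-5 + 1/(39 + 0)) = -3378*(-1/722) - 3645*39/(-5 + 1/39) = 1689/361 - 3645*39/(-5 + 1/39) = 1689/361 - 3645/((1/39)*(-194/39)) = 1689/361 - 3645/(-194/1521) = 1689/361 - 3645*(-1521/194) = 1689/361 + 5544045/194 = 2001727911/70034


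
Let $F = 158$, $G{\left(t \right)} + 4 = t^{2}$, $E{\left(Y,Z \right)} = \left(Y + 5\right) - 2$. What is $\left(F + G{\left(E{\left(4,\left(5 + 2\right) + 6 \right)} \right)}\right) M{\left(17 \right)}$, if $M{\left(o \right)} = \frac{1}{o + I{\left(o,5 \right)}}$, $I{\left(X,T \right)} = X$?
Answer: $\frac{203}{34} \approx 5.9706$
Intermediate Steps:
$E{\left(Y,Z \right)} = 3 + Y$ ($E{\left(Y,Z \right)} = \left(5 + Y\right) - 2 = 3 + Y$)
$M{\left(o \right)} = \frac{1}{2 o}$ ($M{\left(o \right)} = \frac{1}{o + o} = \frac{1}{2 o}$)
$G{\left(t \right)} = -4 + t^{2}$
$\left(F + G{\left(E{\left(4,\left(5 + 2\right) + 6 \right)} \right)}\right) M{\left(17 \right)} = \left(158 - \left(4 - \left(3 + 4\right)^{2}\right)\right) \frac{1}{2 \cdot 17} = \left(158 - \left(4 - 7^{2}\right)\right) \frac{1}{2} \cdot \frac{1}{17} = \left(158 + \left(-4 + 49\right)\right) \frac{1}{34} = \left(158 + 45\right) \frac{1}{34} = 203 \cdot \frac{1}{34} = \frac{203}{34}$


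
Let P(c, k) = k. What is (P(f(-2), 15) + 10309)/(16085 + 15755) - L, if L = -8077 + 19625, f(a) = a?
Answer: -91919499/7960 ≈ -11548.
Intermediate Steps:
L = 11548
(P(f(-2), 15) + 10309)/(16085 + 15755) - L = (15 + 10309)/(16085 + 15755) - 1*11548 = 10324/31840 - 11548 = 10324*(1/31840) - 11548 = 2581/7960 - 11548 = -91919499/7960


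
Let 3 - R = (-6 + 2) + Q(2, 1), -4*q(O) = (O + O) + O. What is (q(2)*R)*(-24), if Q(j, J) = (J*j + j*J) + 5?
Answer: -72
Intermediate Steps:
Q(j, J) = 5 + 2*J*j (Q(j, J) = (J*j + J*j) + 5 = 2*J*j + 5 = 5 + 2*J*j)
q(O) = -3*O/4 (q(O) = -((O + O) + O)/4 = -(2*O + O)/4 = -3*O/4)
R = -2 (R = 3 - ((-6 + 2) + (5 + 2*1*2)) = 3 - (-4 + (5 + 4)) = 3 - (-4 + 9) = 3 - 1*5 = 3 - 5 = -2)
(q(2)*R)*(-24) = (-¾*2*(-2))*(-24) = -3/2*(-2)*(-24) = 3*(-24) = -72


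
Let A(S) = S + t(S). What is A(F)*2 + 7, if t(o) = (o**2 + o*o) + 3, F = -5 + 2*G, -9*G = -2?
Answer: 7039/81 ≈ 86.901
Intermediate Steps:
G = 2/9 (G = -1/9*(-2) = 2/9 ≈ 0.22222)
F = -41/9 (F = -5 + 2*(2/9) = -5 + 4/9 = -41/9 ≈ -4.5556)
t(o) = 3 + 2*o**2 (t(o) = (o**2 + o**2) + 3 = 2*o**2 + 3 = 3 + 2*o**2)
A(S) = 3 + S + 2*S**2 (A(S) = S + (3 + 2*S**2) = 3 + S + 2*S**2)
A(F)*2 + 7 = (3 - 41/9 + 2*(-41/9)**2)*2 + 7 = (3 - 41/9 + 2*(1681/81))*2 + 7 = (3 - 41/9 + 3362/81)*2 + 7 = (3236/81)*2 + 7 = 6472/81 + 7 = 7039/81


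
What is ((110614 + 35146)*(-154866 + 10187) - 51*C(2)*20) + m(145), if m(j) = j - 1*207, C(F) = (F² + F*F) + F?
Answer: -21088421302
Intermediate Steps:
C(F) = F + 2*F² (C(F) = (F² + F²) + F = 2*F² + F = F + 2*F²)
m(j) = -207 + j (m(j) = j - 207 = -207 + j)
((110614 + 35146)*(-154866 + 10187) - 51*C(2)*20) + m(145) = ((110614 + 35146)*(-154866 + 10187) - 102*(1 + 2*2)*20) + (-207 + 145) = (145760*(-144679) - 102*(1 + 4)*20) - 62 = (-21088411040 - 102*5*20) - 62 = (-21088411040 - 51*10*20) - 62 = (-21088411040 - 510*20) - 62 = (-21088411040 - 10200) - 62 = -21088421240 - 62 = -21088421302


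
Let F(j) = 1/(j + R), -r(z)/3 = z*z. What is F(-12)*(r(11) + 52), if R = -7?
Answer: 311/19 ≈ 16.368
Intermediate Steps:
r(z) = -3*z**2 (r(z) = -3*z*z = -3*z**2)
F(j) = 1/(-7 + j) (F(j) = 1/(j - 7) = 1/(-7 + j))
F(-12)*(r(11) + 52) = (-3*11**2 + 52)/(-7 - 12) = (-3*121 + 52)/(-19) = -(-363 + 52)/19 = -1/19*(-311) = 311/19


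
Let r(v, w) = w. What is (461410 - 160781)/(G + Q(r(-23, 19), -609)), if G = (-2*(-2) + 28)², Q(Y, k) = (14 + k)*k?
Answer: 300629/363379 ≈ 0.82732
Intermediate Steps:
Q(Y, k) = k*(14 + k)
G = 1024 (G = (4 + 28)² = 32² = 1024)
(461410 - 160781)/(G + Q(r(-23, 19), -609)) = (461410 - 160781)/(1024 - 609*(14 - 609)) = 300629/(1024 - 609*(-595)) = 300629/(1024 + 362355) = 300629/363379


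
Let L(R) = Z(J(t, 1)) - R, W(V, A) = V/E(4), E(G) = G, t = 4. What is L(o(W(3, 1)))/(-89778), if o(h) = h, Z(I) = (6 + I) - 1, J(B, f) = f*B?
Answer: -11/119704 ≈ -9.1893e-5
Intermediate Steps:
J(B, f) = B*f
Z(I) = 5 + I
W(V, A) = V/4
L(R) = 9 - R (L(R) = (5 + 4*1) - R = (5 + 4) - R = 9 - R)
L(o(W(3, 1)))/(-89778) = (9 - 3/4)/(-89778) = (9 - 1*¾)*(-1/89778) = (9 - ¾)*(-1/89778) = (33/4)*(-1/89778) = -11/119704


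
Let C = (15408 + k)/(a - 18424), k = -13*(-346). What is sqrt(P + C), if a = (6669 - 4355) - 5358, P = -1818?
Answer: I*sqrt(209574533910)/10734 ≈ 42.649*I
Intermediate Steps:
a = -3044 (a = 2314 - 5358 = -3044)
k = 4498
C = -9953/10734 (C = (15408 + 4498)/(-3044 - 18424) = 19906/(-21468) = 19906*(-1/21468) = -9953/10734 ≈ -0.92724)
sqrt(P + C) = sqrt(-1818 - 9953/10734) = sqrt(-19524365/10734) = I*sqrt(209574533910)/10734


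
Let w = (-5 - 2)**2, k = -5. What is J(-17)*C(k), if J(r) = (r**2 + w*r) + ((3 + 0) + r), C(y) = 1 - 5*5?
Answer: 13392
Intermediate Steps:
C(y) = -24 (C(y) = 1 - 25 = -24)
w = 49 (w = (-7)**2 = 49)
J(r) = 3 + r**2 + 50*r (J(r) = (r**2 + 49*r) + ((3 + 0) + r) = (r**2 + 49*r) + (3 + r) = 3 + r**2 + 50*r)
J(-17)*C(k) = (3 + (-17)**2 + 50*(-17))*(-24) = (3 + 289 - 850)*(-24) = -558*(-24) = 13392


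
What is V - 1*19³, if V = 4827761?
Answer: 4820902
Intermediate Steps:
V - 1*19³ = 4827761 - 1*19³ = 4827761 - 1*6859 = 4827761 - 6859 = 4820902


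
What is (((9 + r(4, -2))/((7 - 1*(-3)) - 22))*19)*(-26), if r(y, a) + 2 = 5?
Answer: 494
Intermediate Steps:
r(y, a) = 3 (r(y, a) = -2 + 5 = 3)
(((9 + r(4, -2))/((7 - 1*(-3)) - 22))*19)*(-26) = (((9 + 3)/((7 - 1*(-3)) - 22))*19)*(-26) = ((12/((7 + 3) - 22))*19)*(-26) = ((12/(10 - 22))*19)*(-26) = ((12/(-12))*19)*(-26) = ((12*(-1/12))*19)*(-26) = -1*19*(-26) = -19*(-26) = 494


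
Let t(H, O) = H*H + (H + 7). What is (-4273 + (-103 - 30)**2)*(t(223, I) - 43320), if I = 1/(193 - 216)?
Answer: 89068824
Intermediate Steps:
I = -1/23 (I = 1/(-23) = -1/23 ≈ -0.043478)
t(H, O) = 7 + H + H**2 (t(H, O) = H**2 + (7 + H) = 7 + H + H**2)
(-4273 + (-103 - 30)**2)*(t(223, I) - 43320) = (-4273 + (-103 - 30)**2)*((7 + 223 + 223**2) - 43320) = (-4273 + (-133)**2)*((7 + 223 + 49729) - 43320) = (-4273 + 17689)*(49959 - 43320) = 13416*6639 = 89068824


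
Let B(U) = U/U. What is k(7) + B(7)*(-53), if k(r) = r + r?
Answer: -39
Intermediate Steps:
k(r) = 2*r
B(U) = 1
k(7) + B(7)*(-53) = 2*7 + 1*(-53) = 14 - 53 = -39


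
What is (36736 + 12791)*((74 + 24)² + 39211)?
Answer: 2417660505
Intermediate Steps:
(36736 + 12791)*((74 + 24)² + 39211) = 49527*(98² + 39211) = 49527*(9604 + 39211) = 49527*48815 = 2417660505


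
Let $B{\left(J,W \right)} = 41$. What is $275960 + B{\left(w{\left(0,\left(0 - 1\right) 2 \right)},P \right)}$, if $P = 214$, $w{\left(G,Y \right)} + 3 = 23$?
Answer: $276001$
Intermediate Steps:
$w{\left(G,Y \right)} = 20$ ($w{\left(G,Y \right)} = -3 + 23 = 20$)
$275960 + B{\left(w{\left(0,\left(0 - 1\right) 2 \right)},P \right)} = 275960 + 41 = 276001$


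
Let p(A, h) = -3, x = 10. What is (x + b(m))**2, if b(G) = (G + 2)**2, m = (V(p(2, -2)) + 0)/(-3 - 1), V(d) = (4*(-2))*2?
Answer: 2116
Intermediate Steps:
V(d) = -16 (V(d) = -8*2 = -16)
m = 4 (m = (-16 + 0)/(-3 - 1) = -16/(-4) = -16*(-1/4) = 4)
b(G) = (2 + G)**2
(x + b(m))**2 = (10 + (2 + 4)**2)**2 = (10 + 6**2)**2 = (10 + 36)**2 = 46**2 = 2116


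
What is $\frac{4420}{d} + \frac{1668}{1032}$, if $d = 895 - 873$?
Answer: $\frac{191589}{946} \approx 202.53$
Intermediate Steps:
$d = 22$ ($d = 895 - 873 = 22$)
$\frac{4420}{d} + \frac{1668}{1032} = \frac{4420}{22} + \frac{1668}{1032} = 4420 \cdot \frac{1}{22} + 1668 \cdot \frac{1}{1032} = \frac{2210}{11} + \frac{139}{86} = \frac{191589}{946}$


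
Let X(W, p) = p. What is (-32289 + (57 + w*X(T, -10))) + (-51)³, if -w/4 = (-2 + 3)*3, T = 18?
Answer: -164763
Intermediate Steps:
w = -12 (w = -4*(-2 + 3)*3 = -4*3 = -12)
(-32289 + (57 + w*X(T, -10))) + (-51)³ = (-32289 + (57 - 12*(-10))) + (-51)³ = (-32289 + (57 + 120)) - 132651 = (-32289 + 177) - 132651 = -32112 - 132651 = -164763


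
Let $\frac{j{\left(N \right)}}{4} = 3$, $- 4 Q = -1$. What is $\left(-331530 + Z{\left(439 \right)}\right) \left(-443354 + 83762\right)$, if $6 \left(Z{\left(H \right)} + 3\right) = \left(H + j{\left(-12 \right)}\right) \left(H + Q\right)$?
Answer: $107343980455$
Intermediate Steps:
$Q = \frac{1}{4}$ ($Q = \left(- \frac{1}{4}\right) \left(-1\right) = \frac{1}{4} \approx 0.25$)
$j{\left(N \right)} = 12$ ($j{\left(N \right)} = 4 \cdot 3 = 12$)
$Z{\left(H \right)} = -3 + \frac{\left(12 + H\right) \left(\frac{1}{4} + H\right)}{6}$ ($Z{\left(H \right)} = -3 + \frac{\left(H + 12\right) \left(H + \frac{1}{4}\right)}{6} = -3 + \frac{\left(12 + H\right) \left(\frac{1}{4} + H\right)}{6}$)
$\left(-331530 + Z{\left(439 \right)}\right) \left(-443354 + 83762\right) = \left(-331530 + \left(- \frac{5}{2} + \frac{439^{2}}{6} + \frac{49}{24} \cdot 439\right)\right) \left(-443354 + 83762\right) = \left(-331530 + \left(- \frac{5}{2} + \frac{1}{6} \cdot 192721 + \frac{21511}{24}\right)\right) \left(-359592\right) = \left(-331530 + \left(- \frac{5}{2} + \frac{192721}{6} + \frac{21511}{24}\right)\right) \left(-359592\right) = \left(-331530 + \frac{792335}{24}\right) \left(-359592\right) = \left(- \frac{7164385}{24}\right) \left(-359592\right) = 107343980455$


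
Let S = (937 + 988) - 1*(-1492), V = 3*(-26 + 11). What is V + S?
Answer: 3372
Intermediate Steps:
V = -45 (V = 3*(-15) = -45)
S = 3417 (S = 1925 + 1492 = 3417)
V + S = -45 + 3417 = 3372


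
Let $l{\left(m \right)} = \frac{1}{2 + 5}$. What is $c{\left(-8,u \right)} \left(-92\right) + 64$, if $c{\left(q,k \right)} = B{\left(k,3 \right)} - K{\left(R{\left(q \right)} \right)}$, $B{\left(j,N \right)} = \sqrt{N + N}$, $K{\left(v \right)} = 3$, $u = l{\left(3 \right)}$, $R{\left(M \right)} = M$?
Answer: $340 - 92 \sqrt{6} \approx 114.65$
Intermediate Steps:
$l{\left(m \right)} = \frac{1}{7}$
$u = \frac{1}{7} \approx 0.14286$
$B{\left(j,N \right)} = \sqrt{2} \sqrt{N}$ ($B{\left(j,N \right)} = \sqrt{2 N} = \sqrt{2} \sqrt{N}$)
$c{\left(q,k \right)} = -3 + \sqrt{6}$ ($c{\left(q,k \right)} = \sqrt{2} \sqrt{3} - 3 = \sqrt{6} - 3 = -3 + \sqrt{6}$)
$c{\left(-8,u \right)} \left(-92\right) + 64 = \left(-3 + \sqrt{6}\right) \left(-92\right) + 64 = \left(276 - 92 \sqrt{6}\right) + 64 = 340 - 92 \sqrt{6}$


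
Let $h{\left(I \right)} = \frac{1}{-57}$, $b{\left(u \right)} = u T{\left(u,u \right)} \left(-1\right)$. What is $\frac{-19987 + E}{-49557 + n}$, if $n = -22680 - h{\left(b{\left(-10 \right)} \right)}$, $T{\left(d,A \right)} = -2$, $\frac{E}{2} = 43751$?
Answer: $- \frac{3848355}{4117508} \approx -0.93463$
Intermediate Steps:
$E = 87502$ ($E = 2 \cdot 43751 = 87502$)
$b{\left(u \right)} = 2 u$ ($b{\left(u \right)} = u \left(-2\right) \left(-1\right) = - 2 u \left(-1\right) = 2 u$)
$h{\left(I \right)} = - \frac{1}{57}$
$n = - \frac{1292759}{57}$ ($n = -22680 - - \frac{1}{57} = -22680 + \frac{1}{57} = - \frac{1292759}{57} \approx -22680.0$)
$\frac{-19987 + E}{-49557 + n} = \frac{-19987 + 87502}{-49557 - \frac{1292759}{57}} = \frac{67515}{- \frac{4117508}{57}} = 67515 \left(- \frac{57}{4117508}\right) = - \frac{3848355}{4117508}$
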